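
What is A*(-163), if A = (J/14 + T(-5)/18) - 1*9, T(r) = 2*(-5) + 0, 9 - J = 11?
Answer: 99593/63 ≈ 1580.8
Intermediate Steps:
J = -2 (J = 9 - 1*11 = 9 - 11 = -2)
T(r) = -10 (T(r) = -10 + 0 = -10)
A = -611/63 (A = (-2/14 - 10/18) - 1*9 = (-2*1/14 - 10*1/18) - 9 = (-⅐ - 5/9) - 9 = -44/63 - 9 = -611/63 ≈ -9.6984)
A*(-163) = -611/63*(-163) = 99593/63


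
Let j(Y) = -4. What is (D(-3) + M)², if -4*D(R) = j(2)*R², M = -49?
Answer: 1600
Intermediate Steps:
D(R) = R² (D(R) = -(-1)*R² = R²)
(D(-3) + M)² = ((-3)² - 49)² = (9 - 49)² = (-40)² = 1600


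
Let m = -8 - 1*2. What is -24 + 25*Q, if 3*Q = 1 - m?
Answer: 203/3 ≈ 67.667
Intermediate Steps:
m = -10 (m = -8 - 2 = -10)
Q = 11/3 (Q = (1 - 1*(-10))/3 = (1 + 10)/3 = (⅓)*11 = 11/3 ≈ 3.6667)
-24 + 25*Q = -24 + 25*(11/3) = -24 + 275/3 = 203/3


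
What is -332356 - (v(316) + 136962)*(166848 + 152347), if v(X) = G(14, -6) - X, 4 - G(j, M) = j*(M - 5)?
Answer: -43667485136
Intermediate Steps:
G(j, M) = 4 - j*(-5 + M) (G(j, M) = 4 - j*(M - 5) = 4 - j*(-5 + M))
v(X) = 158 - X (v(X) = (4 + 5*14 - 1*(-6)*14) - X = (4 + 70 + 84) - X = 158 - X)
-332356 - (v(316) + 136962)*(166848 + 152347) = -332356 - ((158 - 1*316) + 136962)*(166848 + 152347) = -332356 - ((158 - 316) + 136962)*319195 = -332356 - (-158 + 136962)*319195 = -332356 - 136804*319195 = -332356 - 1*43667152780 = -332356 - 43667152780 = -43667485136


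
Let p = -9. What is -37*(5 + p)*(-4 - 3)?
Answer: -1036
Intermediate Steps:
-37*(5 + p)*(-4 - 3) = -37*(5 - 9)*(-4 - 3) = -(-148)*(-7) = -37*28 = -1036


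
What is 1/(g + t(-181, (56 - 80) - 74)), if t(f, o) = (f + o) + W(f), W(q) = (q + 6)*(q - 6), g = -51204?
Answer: -1/18758 ≈ -5.3311e-5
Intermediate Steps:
W(q) = (-6 + q)*(6 + q) (W(q) = (6 + q)*(-6 + q) = (-6 + q)*(6 + q))
t(f, o) = -36 + f + o + f² (t(f, o) = (f + o) + (-36 + f²) = -36 + f + o + f²)
1/(g + t(-181, (56 - 80) - 74)) = 1/(-51204 + (-36 - 181 + ((56 - 80) - 74) + (-181)²)) = 1/(-51204 + (-36 - 181 + (-24 - 74) + 32761)) = 1/(-51204 + (-36 - 181 - 98 + 32761)) = 1/(-51204 + 32446) = 1/(-18758) = -1/18758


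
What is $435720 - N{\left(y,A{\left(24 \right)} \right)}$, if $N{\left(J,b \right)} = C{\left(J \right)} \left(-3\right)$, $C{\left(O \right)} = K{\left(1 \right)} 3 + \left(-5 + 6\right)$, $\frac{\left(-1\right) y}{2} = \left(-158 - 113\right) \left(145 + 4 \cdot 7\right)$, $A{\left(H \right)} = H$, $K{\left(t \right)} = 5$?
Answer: $435768$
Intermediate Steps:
$y = 93766$ ($y = - 2 \left(-158 - 113\right) \left(145 + 4 \cdot 7\right) = - 2 \left(- 271 \left(145 + 28\right)\right) = - 2 \left(\left(-271\right) 173\right) = \left(-2\right) \left(-46883\right) = 93766$)
$C{\left(O \right)} = 16$ ($C{\left(O \right)} = 5 \cdot 3 + \left(-5 + 6\right) = 15 + 1 = 16$)
$N{\left(J,b \right)} = -48$ ($N{\left(J,b \right)} = 16 \left(-3\right) = -48$)
$435720 - N{\left(y,A{\left(24 \right)} \right)} = 435720 - -48 = 435720 + 48 = 435768$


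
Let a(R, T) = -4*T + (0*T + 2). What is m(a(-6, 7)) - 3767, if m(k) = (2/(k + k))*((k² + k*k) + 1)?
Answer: -99295/26 ≈ -3819.0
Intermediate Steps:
a(R, T) = 2 - 4*T (a(R, T) = -4*T + (0 + 2) = -4*T + 2 = 2 - 4*T)
m(k) = (1 + 2*k²)/k (m(k) = (2/((2*k)))*((k² + k²) + 1) = (2*(1/(2*k)))*(2*k² + 1) = (1 + 2*k²)/k)
m(a(-6, 7)) - 3767 = (1/(2 - 4*7) + 2*(2 - 4*7)) - 3767 = (1/(2 - 28) + 2*(2 - 28)) - 3767 = (1/(-26) + 2*(-26)) - 3767 = (-1/26 - 52) - 3767 = -1353/26 - 3767 = -99295/26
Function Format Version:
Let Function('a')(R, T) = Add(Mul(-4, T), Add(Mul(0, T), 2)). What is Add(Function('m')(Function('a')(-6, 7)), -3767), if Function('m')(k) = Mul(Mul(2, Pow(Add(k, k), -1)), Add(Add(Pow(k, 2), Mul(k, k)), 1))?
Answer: Rational(-99295, 26) ≈ -3819.0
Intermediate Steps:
Function('a')(R, T) = Add(2, Mul(-4, T)) (Function('a')(R, T) = Add(Mul(-4, T), Add(0, 2)) = Add(Mul(-4, T), 2) = Add(2, Mul(-4, T)))
Function('m')(k) = Mul(Pow(k, -1), Add(1, Mul(2, Pow(k, 2)))) (Function('m')(k) = Mul(Mul(2, Pow(Mul(2, k), -1)), Add(Add(Pow(k, 2), Pow(k, 2)), 1)) = Mul(Mul(2, Mul(Rational(1, 2), Pow(k, -1))), Add(Mul(2, Pow(k, 2)), 1)) = Mul(Pow(k, -1), Add(1, Mul(2, Pow(k, 2)))))
Add(Function('m')(Function('a')(-6, 7)), -3767) = Add(Add(Pow(Add(2, Mul(-4, 7)), -1), Mul(2, Add(2, Mul(-4, 7)))), -3767) = Add(Add(Pow(Add(2, -28), -1), Mul(2, Add(2, -28))), -3767) = Add(Add(Pow(-26, -1), Mul(2, -26)), -3767) = Add(Add(Rational(-1, 26), -52), -3767) = Add(Rational(-1353, 26), -3767) = Rational(-99295, 26)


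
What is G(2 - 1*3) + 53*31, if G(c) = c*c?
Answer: 1644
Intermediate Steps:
G(c) = c²
G(2 - 1*3) + 53*31 = (2 - 1*3)² + 53*31 = (2 - 3)² + 1643 = (-1)² + 1643 = 1 + 1643 = 1644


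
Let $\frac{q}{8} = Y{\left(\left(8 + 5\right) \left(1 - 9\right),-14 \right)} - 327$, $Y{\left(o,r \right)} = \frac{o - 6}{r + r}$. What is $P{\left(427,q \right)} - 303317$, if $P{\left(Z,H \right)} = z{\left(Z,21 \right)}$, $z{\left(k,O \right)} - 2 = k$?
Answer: $-302888$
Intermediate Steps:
$z{\left(k,O \right)} = 2 + k$
$Y{\left(o,r \right)} = \frac{-6 + o}{2 r}$
$q = - \frac{18092}{7}$ ($q = 8 \left(\frac{-6 + \left(8 + 5\right) \left(1 - 9\right)}{2 \left(-14\right)} - 327\right) = 8 \left(\frac{1}{2} \left(- \frac{1}{14}\right) \left(-6 + 13 \left(-8\right)\right) - 327\right) = 8 \left(\frac{1}{2} \left(- \frac{1}{14}\right) \left(-6 - 104\right) - 327\right) = 8 \left(\frac{1}{2} \left(- \frac{1}{14}\right) \left(-110\right) - 327\right) = 8 \left(\frac{55}{14} - 327\right) = 8 \left(- \frac{4523}{14}\right) = - \frac{18092}{7} \approx -2584.6$)
$P{\left(Z,H \right)} = 2 + Z$
$P{\left(427,q \right)} - 303317 = \left(2 + 427\right) - 303317 = 429 - 303317 = -302888$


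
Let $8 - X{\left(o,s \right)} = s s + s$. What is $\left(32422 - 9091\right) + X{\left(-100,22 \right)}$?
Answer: $22833$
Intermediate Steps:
$X{\left(o,s \right)} = 8 - s - s^{2}$ ($X{\left(o,s \right)} = 8 - \left(s s + s\right) = 8 - \left(s^{2} + s\right) = 8 - \left(s + s^{2}\right) = 8 - s - s^{2}$)
$\left(32422 - 9091\right) + X{\left(-100,22 \right)} = \left(32422 - 9091\right) - 498 = 23331 - 498 = 22833$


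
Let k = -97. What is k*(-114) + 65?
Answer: 11123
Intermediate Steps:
k*(-114) + 65 = -97*(-114) + 65 = 11058 + 65 = 11123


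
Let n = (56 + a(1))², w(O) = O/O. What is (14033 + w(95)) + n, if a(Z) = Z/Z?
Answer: 17283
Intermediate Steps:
a(Z) = 1
w(O) = 1
n = 3249 (n = (56 + 1)² = 57² = 3249)
(14033 + w(95)) + n = (14033 + 1) + 3249 = 14034 + 3249 = 17283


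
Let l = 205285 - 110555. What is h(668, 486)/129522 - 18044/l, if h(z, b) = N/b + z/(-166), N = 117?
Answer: -5238232991593/27496216313460 ≈ -0.19051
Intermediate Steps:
h(z, b) = 117/b - z/166 (h(z, b) = 117/b + z/(-166) = 117/b + z*(-1/166) = 117/b - z/166)
l = 94730
h(668, 486)/129522 - 18044/l = (117/486 - 1/166*668)/129522 - 18044/94730 = (117*(1/486) - 334/83)*(1/129522) - 18044*1/94730 = (13/54 - 334/83)*(1/129522) - 9022/47365 = -16957/4482*1/129522 - 9022/47365 = -16957/580517604 - 9022/47365 = -5238232991593/27496216313460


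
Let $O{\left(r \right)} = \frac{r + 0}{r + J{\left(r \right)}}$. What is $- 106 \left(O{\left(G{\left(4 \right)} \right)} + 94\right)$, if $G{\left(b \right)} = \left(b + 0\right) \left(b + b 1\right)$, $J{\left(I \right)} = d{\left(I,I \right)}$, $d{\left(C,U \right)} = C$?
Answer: $-10017$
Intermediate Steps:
$J{\left(I \right)} = I$
$G{\left(b \right)} = 2 b^{2}$ ($G{\left(b \right)} = b \left(b + b\right) = b 2 b = 2 b^{2}$)
$O{\left(r \right)} = \frac{1}{2}$ ($O{\left(r \right)} = \frac{r + 0}{r + r} = \frac{r}{2 r} = r \frac{1}{2 r} = \frac{1}{2}$)
$- 106 \left(O{\left(G{\left(4 \right)} \right)} + 94\right) = - 106 \left(\frac{1}{2} + 94\right) = \left(-106\right) \frac{189}{2} = -10017$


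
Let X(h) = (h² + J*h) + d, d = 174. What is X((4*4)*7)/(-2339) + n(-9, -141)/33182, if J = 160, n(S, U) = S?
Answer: -1016651167/77612698 ≈ -13.099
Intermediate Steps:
X(h) = 174 + h² + 160*h (X(h) = (h² + 160*h) + 174 = 174 + h² + 160*h)
X((4*4)*7)/(-2339) + n(-9, -141)/33182 = (174 + ((4*4)*7)² + 160*((4*4)*7))/(-2339) - 9/33182 = (174 + (16*7)² + 160*(16*7))*(-1/2339) - 9*1/33182 = (174 + 112² + 160*112)*(-1/2339) - 9/33182 = (174 + 12544 + 17920)*(-1/2339) - 9/33182 = 30638*(-1/2339) - 9/33182 = -30638/2339 - 9/33182 = -1016651167/77612698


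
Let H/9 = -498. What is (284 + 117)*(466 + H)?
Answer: -1610416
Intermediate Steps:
H = -4482 (H = 9*(-498) = -4482)
(284 + 117)*(466 + H) = (284 + 117)*(466 - 4482) = 401*(-4016) = -1610416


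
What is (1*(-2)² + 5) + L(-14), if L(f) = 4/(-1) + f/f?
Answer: 6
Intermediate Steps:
L(f) = -3 (L(f) = 4*(-1) + 1 = -4 + 1 = -3)
(1*(-2)² + 5) + L(-14) = (1*(-2)² + 5) - 3 = (1*4 + 5) - 3 = (4 + 5) - 3 = 9 - 3 = 6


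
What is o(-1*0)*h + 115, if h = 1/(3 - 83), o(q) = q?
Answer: 115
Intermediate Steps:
h = -1/80 (h = 1/(-80) = -1/80 ≈ -0.012500)
o(-1*0)*h + 115 = -1*0*(-1/80) + 115 = 0*(-1/80) + 115 = 0 + 115 = 115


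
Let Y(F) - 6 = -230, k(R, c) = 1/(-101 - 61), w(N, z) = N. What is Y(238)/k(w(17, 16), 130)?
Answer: 36288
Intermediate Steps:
k(R, c) = -1/162 (k(R, c) = 1/(-162) = -1/162)
Y(F) = -224 (Y(F) = 6 - 230 = -224)
Y(238)/k(w(17, 16), 130) = -224/(-1/162) = -224*(-162) = 36288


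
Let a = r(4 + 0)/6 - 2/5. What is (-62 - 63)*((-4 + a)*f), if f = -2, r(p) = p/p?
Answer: -3175/3 ≈ -1058.3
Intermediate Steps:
r(p) = 1
a = -7/30 (a = 1/6 - 2/5 = -7/30 ≈ -0.23333)
(-62 - 63)*((-4 + a)*f) = (-62 - 63)*((-4 - 7/30)*(-2)) = -(-3175)*(-2)/6 = -125*127/15 = -3175/3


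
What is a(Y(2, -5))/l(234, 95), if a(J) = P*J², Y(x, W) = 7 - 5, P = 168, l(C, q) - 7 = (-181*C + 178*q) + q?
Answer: -336/12671 ≈ -0.026517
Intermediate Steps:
l(C, q) = 7 - 181*C + 179*q (l(C, q) = 7 + ((-181*C + 178*q) + q) = 7 + (-181*C + 179*q) = 7 - 181*C + 179*q)
Y(x, W) = 2
a(J) = 168*J²
a(Y(2, -5))/l(234, 95) = (168*2²)/(7 - 181*234 + 179*95) = (168*4)/(7 - 42354 + 17005) = 672/(-25342) = 672*(-1/25342) = -336/12671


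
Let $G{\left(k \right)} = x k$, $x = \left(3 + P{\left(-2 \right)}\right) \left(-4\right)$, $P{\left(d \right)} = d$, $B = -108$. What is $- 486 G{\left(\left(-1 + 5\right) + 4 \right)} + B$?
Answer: $15444$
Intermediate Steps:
$x = -4$ ($x = \left(3 - 2\right) \left(-4\right) = 1 \left(-4\right) = -4$)
$G{\left(k \right)} = - 4 k$
$- 486 G{\left(\left(-1 + 5\right) + 4 \right)} + B = - 486 \left(- 4 \left(\left(-1 + 5\right) + 4\right)\right) - 108 = - 486 \left(- 4 \left(4 + 4\right)\right) - 108 = - 486 \left(\left(-4\right) 8\right) - 108 = \left(-486\right) \left(-32\right) - 108 = 15552 - 108 = 15444$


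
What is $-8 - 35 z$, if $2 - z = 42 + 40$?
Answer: $2792$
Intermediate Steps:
$z = -80$ ($z = 2 - \left(42 + 40\right) = 2 - 82 = -80$)
$-8 - 35 z = -8 - -2800 = -8 + 2800 = 2792$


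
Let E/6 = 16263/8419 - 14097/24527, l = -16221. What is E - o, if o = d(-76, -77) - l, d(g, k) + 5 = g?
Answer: -3331112802072/206492813 ≈ -16132.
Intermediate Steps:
d(g, k) = -5 + g
o = 16140 (o = (-5 - 76) - 1*(-16221) = -81 + 16221 = 16140)
E = 1681199748/206492813 (E = 6*(16263/8419 - 14097/24527) = 6*(280199958/206492813) = 1681199748/206492813 ≈ 8.1417)
E - o = 1681199748/206492813 - 1*16140 = 1681199748/206492813 - 16140 = -3331112802072/206492813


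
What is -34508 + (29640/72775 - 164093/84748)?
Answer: -42567750374591/1233507140 ≈ -34510.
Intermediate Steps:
-34508 + (29640/72775 - 164093/84748) = -34508 + (29640*(1/72775) - 164093*1/84748) = -34508 + (5928/14555 - 164093/84748) = -34508 - 1885987471/1233507140 = -42567750374591/1233507140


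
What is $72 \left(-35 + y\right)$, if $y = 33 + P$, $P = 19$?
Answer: $1224$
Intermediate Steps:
$y = 52$ ($y = 33 + 19 = 52$)
$72 \left(-35 + y\right) = 72 \left(-35 + 52\right) = 72 \cdot 17 = 1224$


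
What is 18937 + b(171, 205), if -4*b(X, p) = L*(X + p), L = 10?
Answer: 17997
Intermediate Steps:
b(X, p) = -5*X/2 - 5*p/2 (b(X, p) = -5*(X + p)/2 = -(10*X + 10*p)/4 = -5*X/2 - 5*p/2)
18937 + b(171, 205) = 18937 + (-5/2*171 - 5/2*205) = 18937 + (-855/2 - 1025/2) = 18937 - 940 = 17997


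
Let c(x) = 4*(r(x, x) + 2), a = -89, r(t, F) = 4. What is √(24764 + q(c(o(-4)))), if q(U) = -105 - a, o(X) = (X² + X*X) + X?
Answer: 2*√6187 ≈ 157.31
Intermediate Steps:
o(X) = X + 2*X² (o(X) = (X² + X²) + X = 2*X² + X = X + 2*X²)
c(x) = 24 (c(x) = 4*(4 + 2) = 4*6 = 24)
q(U) = -16 (q(U) = -105 - 1*(-89) = -105 + 89 = -16)
√(24764 + q(c(o(-4)))) = √(24764 - 16) = √24748 = 2*√6187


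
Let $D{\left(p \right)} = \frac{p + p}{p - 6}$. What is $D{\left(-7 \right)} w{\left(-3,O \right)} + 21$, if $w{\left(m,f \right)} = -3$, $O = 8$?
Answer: $\frac{231}{13} \approx 17.769$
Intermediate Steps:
$D{\left(p \right)} = \frac{2 p}{-6 + p}$
$D{\left(-7 \right)} w{\left(-3,O \right)} + 21 = 2 \left(-7\right) \frac{1}{-6 - 7} \left(-3\right) + 21 = 2 \left(-7\right) \frac{1}{-13} \left(-3\right) + 21 = 2 \left(-7\right) \left(- \frac{1}{13}\right) \left(-3\right) + 21 = \frac{14}{13} \left(-3\right) + 21 = - \frac{42}{13} + 21 = \frac{231}{13}$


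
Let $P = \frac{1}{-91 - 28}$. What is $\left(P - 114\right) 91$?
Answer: $- \frac{176371}{17} \approx -10375.0$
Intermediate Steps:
$P = - \frac{1}{119}$ ($P = \frac{1}{-119} = - \frac{1}{119} \approx -0.0084034$)
$\left(P - 114\right) 91 = \left(- \frac{1}{119} - 114\right) 91 = \left(- \frac{13567}{119}\right) 91 = - \frac{176371}{17}$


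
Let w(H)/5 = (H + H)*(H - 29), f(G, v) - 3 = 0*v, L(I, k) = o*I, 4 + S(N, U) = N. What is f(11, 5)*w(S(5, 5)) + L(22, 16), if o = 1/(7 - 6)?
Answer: -818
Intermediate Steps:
o = 1 (o = 1/1 = 1)
S(N, U) = -4 + N
L(I, k) = I (L(I, k) = 1*I = I)
f(G, v) = 3 (f(G, v) = 3 + 0*v = 3 + 0 = 3)
w(H) = 10*H*(-29 + H) (w(H) = 5*((H + H)*(H - 29)) = 5*((2*H)*(-29 + H)) = 5*(2*H*(-29 + H)) = 10*H*(-29 + H))
f(11, 5)*w(S(5, 5)) + L(22, 16) = 3*(10*(-4 + 5)*(-29 + (-4 + 5))) + 22 = 3*(10*1*(-29 + 1)) + 22 = 3*(10*1*(-28)) + 22 = 3*(-280) + 22 = -840 + 22 = -818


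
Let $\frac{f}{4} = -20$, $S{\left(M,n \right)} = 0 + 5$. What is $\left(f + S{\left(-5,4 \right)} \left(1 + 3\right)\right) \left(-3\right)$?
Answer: $180$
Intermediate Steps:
$S{\left(M,n \right)} = 5$
$f = -80$ ($f = 4 \left(-20\right) = -80$)
$\left(f + S{\left(-5,4 \right)} \left(1 + 3\right)\right) \left(-3\right) = \left(-80 + 5 \left(1 + 3\right)\right) \left(-3\right) = \left(-80 + 5 \cdot 4\right) \left(-3\right) = \left(-80 + 20\right) \left(-3\right) = \left(-60\right) \left(-3\right) = 180$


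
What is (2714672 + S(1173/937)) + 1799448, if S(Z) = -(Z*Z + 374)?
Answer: 3962927685945/877969 ≈ 4.5137e+6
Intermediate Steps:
S(Z) = -374 - Z² (S(Z) = -(Z² + 374) = -(374 + Z²) = -374 - Z²)
(2714672 + S(1173/937)) + 1799448 = (2714672 + (-374 - (1173/937)²)) + 1799448 = (2714672 + (-374 - 1*1375929/877969)) + 1799448 = (2714672 + (-374 - 1375929/877969)) + 1799448 = (2714672 - 329736335/877969) + 1799448 = 2383068124833/877969 + 1799448 = 3962927685945/877969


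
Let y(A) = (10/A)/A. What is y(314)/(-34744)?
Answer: -5/1712809712 ≈ -2.9192e-9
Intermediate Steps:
y(A) = 10/A**2
y(314)/(-34744) = (10/314**2)/(-34744) = (10*(1/98596))*(-1/34744) = (5/49298)*(-1/34744) = -5/1712809712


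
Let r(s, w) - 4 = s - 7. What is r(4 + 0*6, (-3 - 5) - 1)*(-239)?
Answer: -239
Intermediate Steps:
r(s, w) = -3 + s (r(s, w) = 4 + (s - 7) = 4 + (-7 + s) = -3 + s)
r(4 + 0*6, (-3 - 5) - 1)*(-239) = (-3 + (4 + 0*6))*(-239) = (-3 + (4 + 0))*(-239) = (-3 + 4)*(-239) = 1*(-239) = -239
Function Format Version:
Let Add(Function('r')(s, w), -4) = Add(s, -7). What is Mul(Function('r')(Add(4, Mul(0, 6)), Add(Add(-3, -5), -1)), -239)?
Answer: -239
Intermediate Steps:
Function('r')(s, w) = Add(-3, s) (Function('r')(s, w) = Add(4, Add(s, -7)) = Add(4, Add(-7, s)) = Add(-3, s))
Mul(Function('r')(Add(4, Mul(0, 6)), Add(Add(-3, -5), -1)), -239) = Mul(Add(-3, Add(4, Mul(0, 6))), -239) = Mul(Add(-3, Add(4, 0)), -239) = Mul(Add(-3, 4), -239) = Mul(1, -239) = -239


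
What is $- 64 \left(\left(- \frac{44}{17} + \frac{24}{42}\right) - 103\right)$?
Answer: $\frac{799808}{119} \approx 6721.1$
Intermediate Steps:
$- 64 \left(\left(- \frac{44}{17} + \frac{24}{42}\right) - 103\right) = - 64 \left(\left(\left(-44\right) \frac{1}{17} + 24 \cdot \frac{1}{42}\right) - 103\right) = - 64 \left(\left(- \frac{44}{17} + \frac{4}{7}\right) - 103\right) = - 64 \left(- \frac{240}{119} - 103\right) = \left(-64\right) \left(- \frac{12497}{119}\right) = \frac{799808}{119}$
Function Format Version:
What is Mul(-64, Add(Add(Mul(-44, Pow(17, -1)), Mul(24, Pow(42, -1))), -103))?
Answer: Rational(799808, 119) ≈ 6721.1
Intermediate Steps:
Mul(-64, Add(Add(Mul(-44, Pow(17, -1)), Mul(24, Pow(42, -1))), -103)) = Mul(-64, Add(Add(Mul(-44, Rational(1, 17)), Mul(24, Rational(1, 42))), -103)) = Mul(-64, Add(Add(Rational(-44, 17), Rational(4, 7)), -103)) = Mul(-64, Add(Rational(-240, 119), -103)) = Mul(-64, Rational(-12497, 119)) = Rational(799808, 119)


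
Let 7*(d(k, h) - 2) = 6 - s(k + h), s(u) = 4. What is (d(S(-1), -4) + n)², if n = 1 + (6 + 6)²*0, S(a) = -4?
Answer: 529/49 ≈ 10.796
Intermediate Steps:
n = 1 (n = 1 + 12²*0 = 1 + 144*0 = 1 + 0 = 1)
d(k, h) = 16/7 (d(k, h) = 2 + (6 - 1*4)/7 = 2 + (6 - 4)/7 = 2 + (⅐)*2 = 2 + 2/7 = 16/7)
(d(S(-1), -4) + n)² = (16/7 + 1)² = (23/7)² = 529/49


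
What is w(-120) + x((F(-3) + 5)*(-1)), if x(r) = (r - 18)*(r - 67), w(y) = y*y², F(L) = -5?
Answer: -1726794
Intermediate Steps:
w(y) = y³
x(r) = (-67 + r)*(-18 + r) (x(r) = (-18 + r)*(-67 + r) = (-67 + r)*(-18 + r))
w(-120) + x((F(-3) + 5)*(-1)) = (-120)³ + (1206 + ((-5 + 5)*(-1))² - 85*(-5 + 5)*(-1)) = -1728000 + (1206 + (0*(-1))² - 0*(-1)) = -1728000 + (1206 + 0² - 85*0) = -1728000 + (1206 + 0 + 0) = -1728000 + 1206 = -1726794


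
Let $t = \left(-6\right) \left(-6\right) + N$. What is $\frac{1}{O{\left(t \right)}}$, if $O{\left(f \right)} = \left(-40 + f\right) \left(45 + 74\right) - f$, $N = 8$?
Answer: $\frac{1}{432} \approx 0.0023148$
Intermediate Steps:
$t = 44$ ($t = \left(-6\right) \left(-6\right) + 8 = 36 + 8 = 44$)
$O{\left(f \right)} = -4760 + 118 f$ ($O{\left(f \right)} = \left(-40 + f\right) 119 - f = \left(-4760 + 119 f\right) - f = -4760 + 118 f$)
$\frac{1}{O{\left(t \right)}} = \frac{1}{-4760 + 118 \cdot 44} = \frac{1}{-4760 + 5192} = \frac{1}{432}$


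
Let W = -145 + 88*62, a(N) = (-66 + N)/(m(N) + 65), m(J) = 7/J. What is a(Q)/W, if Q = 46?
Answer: -920/15917067 ≈ -5.7800e-5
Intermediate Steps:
a(N) = (-66 + N)/(65 + 7/N) (a(N) = (-66 + N)/(7/N + 65) = (-66 + N)/(65 + 7/N))
W = 5311 (W = -145 + 5456 = 5311)
a(Q)/W = (46*(-66 + 46)/(7 + 65*46))/5311 = (46*(-20)/(7 + 2990))*(1/5311) = (46*(-20)/2997)*(1/5311) = (46*(1/2997)*(-20))*(1/5311) = -920/2997*1/5311 = -920/15917067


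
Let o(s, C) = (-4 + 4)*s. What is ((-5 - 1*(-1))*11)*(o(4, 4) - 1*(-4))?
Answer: -176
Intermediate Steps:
o(s, C) = 0 (o(s, C) = 0*s = 0)
((-5 - 1*(-1))*11)*(o(4, 4) - 1*(-4)) = ((-5 - 1*(-1))*11)*(0 - 1*(-4)) = ((-5 + 1)*11)*(0 + 4) = -4*11*4 = -44*4 = -176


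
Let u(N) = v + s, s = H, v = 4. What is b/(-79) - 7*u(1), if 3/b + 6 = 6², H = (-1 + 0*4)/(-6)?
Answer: -34564/1185 ≈ -29.168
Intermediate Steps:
H = ⅙ (H = (-1 + 0)*(-⅙) = -1*(-⅙) = ⅙ ≈ 0.16667)
s = ⅙ ≈ 0.16667
u(N) = 25/6 (u(N) = 4 + ⅙ = 25/6)
b = ⅒ (b = 3/(-6 + 6²) = 3/(-6 + 36) = 3/30 = 3*(1/30) = ⅒ ≈ 0.10000)
b/(-79) - 7*u(1) = (⅒)/(-79) - 7*25/6 = (⅒)*(-1/79) - 175/6 = -1/790 - 175/6 = -34564/1185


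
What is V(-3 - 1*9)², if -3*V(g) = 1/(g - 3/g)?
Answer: 16/19881 ≈ 0.00080479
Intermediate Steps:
V(g) = -1/(3*(g - 3/g))
V(-3 - 1*9)² = (-(-3 - 1*9)/(-9 + 3*(-3 - 1*9)²))² = (-(-3 - 9)/(-9 + 3*(-3 - 9)²))² = (-1*(-12)/(-9 + 3*(-12)²))² = (-1*(-12)/(-9 + 3*144))² = (-1*(-12)/(-9 + 432))² = (-1*(-12)/423)² = (-1*(-12)*1/423)² = (4/141)² = 16/19881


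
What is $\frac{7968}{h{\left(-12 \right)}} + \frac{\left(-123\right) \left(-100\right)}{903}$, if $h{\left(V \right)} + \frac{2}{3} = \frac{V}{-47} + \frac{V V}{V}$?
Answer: $- \frac{23642492}{37625} \approx -628.37$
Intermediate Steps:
$h{\left(V \right)} = - \frac{2}{3} + \frac{46 V}{47}$ ($h{\left(V \right)} = - \frac{2}{3} + \left(\frac{V}{-47} + \frac{V V}{V}\right) = - \frac{2}{3} + \left(V \left(- \frac{1}{47}\right) + \frac{V^{2}}{V}\right) = - \frac{2}{3} + \left(- \frac{V}{47} + V\right) = - \frac{2}{3} + \frac{46 V}{47}$)
$\frac{7968}{h{\left(-12 \right)}} + \frac{\left(-123\right) \left(-100\right)}{903} = \frac{7968}{- \frac{2}{3} + \frac{46}{47} \left(-12\right)} + \frac{\left(-123\right) \left(-100\right)}{903} = \frac{7968}{- \frac{2}{3} - \frac{552}{47}} + 12300 \cdot \frac{1}{903} = \frac{7968}{- \frac{1750}{141}} + \frac{4100}{301} = 7968 \left(- \frac{141}{1750}\right) + \frac{4100}{301} = - \frac{561744}{875} + \frac{4100}{301} = - \frac{23642492}{37625}$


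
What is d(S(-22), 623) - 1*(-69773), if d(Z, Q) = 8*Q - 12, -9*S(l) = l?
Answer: 74745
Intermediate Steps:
S(l) = -l/9
d(Z, Q) = -12 + 8*Q
d(S(-22), 623) - 1*(-69773) = (-12 + 8*623) - 1*(-69773) = (-12 + 4984) + 69773 = 4972 + 69773 = 74745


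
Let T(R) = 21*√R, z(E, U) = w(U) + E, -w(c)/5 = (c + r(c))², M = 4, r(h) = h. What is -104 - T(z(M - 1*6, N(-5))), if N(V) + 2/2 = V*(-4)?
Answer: -104 - 21*I*√7222 ≈ -104.0 - 1784.6*I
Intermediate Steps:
N(V) = -1 - 4*V (N(V) = -1 + V*(-4) = -1 - 4*V)
w(c) = -20*c² (w(c) = -5*(c + c)² = -5*4*c² = -20*c²)
z(E, U) = E - 20*U² (z(E, U) = -20*U² + E = E - 20*U²)
-104 - T(z(M - 1*6, N(-5))) = -104 - 21*√((4 - 1*6) - 20*(-1 - 4*(-5))²) = -104 - 21*√((4 - 6) - 20*(-1 + 20)²) = -104 - 21*√(-2 - 20*19²) = -104 - 21*√(-2 - 20*361) = -104 - 21*√(-2 - 7220) = -104 - 21*√(-7222) = -104 - 21*I*√7222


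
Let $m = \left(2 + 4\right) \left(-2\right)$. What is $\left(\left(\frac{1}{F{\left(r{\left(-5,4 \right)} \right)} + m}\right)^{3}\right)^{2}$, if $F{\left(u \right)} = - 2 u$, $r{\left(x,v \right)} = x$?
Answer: $\frac{1}{64} \approx 0.015625$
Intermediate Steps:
$m = -12$ ($m = 6 \left(-2\right) = -12$)
$\left(\left(\frac{1}{F{\left(r{\left(-5,4 \right)} \right)} + m}\right)^{3}\right)^{2} = \left(\left(\frac{1}{\left(-2\right) \left(-5\right) - 12}\right)^{3}\right)^{2} = \left(\left(\frac{1}{10 - 12}\right)^{3}\right)^{2} = \left(\left(\frac{1}{-2}\right)^{3}\right)^{2} = \left(\left(- \frac{1}{2}\right)^{3}\right)^{2} = \left(- \frac{1}{8}\right)^{2} = \frac{1}{64}$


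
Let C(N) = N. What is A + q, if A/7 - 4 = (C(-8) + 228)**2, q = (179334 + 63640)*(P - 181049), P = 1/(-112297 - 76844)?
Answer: -8320286280351592/189141 ≈ -4.3990e+10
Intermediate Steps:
P = -1/189141 (P = 1/(-189141) = -1/189141 ≈ -5.2871e-6)
q = -8320350366618340/189141 (q = (179334 + 63640)*(-1/189141 - 181049) = 242974*(-34243788910/189141) = -8320350366618340/189141 ≈ -4.3990e+10)
A = 338828 (A = 28 + 7*(-8 + 228)**2 = 28 + 7*220**2 = 28 + 7*48400 = 28 + 338800 = 338828)
A + q = 338828 - 8320350366618340/189141 = -8320286280351592/189141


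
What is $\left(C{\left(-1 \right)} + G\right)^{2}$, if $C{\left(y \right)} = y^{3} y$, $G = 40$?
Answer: $1681$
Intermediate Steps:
$C{\left(y \right)} = y^{4}$
$\left(C{\left(-1 \right)} + G\right)^{2} = \left(\left(-1\right)^{4} + 40\right)^{2} = \left(1 + 40\right)^{2} = 41^{2} = 1681$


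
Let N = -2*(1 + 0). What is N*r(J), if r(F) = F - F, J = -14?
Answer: 0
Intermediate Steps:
r(F) = 0
N = -2 (N = -2*1 = -2)
N*r(J) = -2*0 = 0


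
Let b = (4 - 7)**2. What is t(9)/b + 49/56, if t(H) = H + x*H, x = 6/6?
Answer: 23/8 ≈ 2.8750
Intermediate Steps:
x = 1 (x = 6*(1/6) = 1)
t(H) = 2*H (t(H) = H + 1*H = H + H = 2*H)
b = 9 (b = (-3)**2 = 9)
t(9)/b + 49/56 = (2*9)/9 + 49/56 = 18*(1/9) + 49*(1/56) = 2 + 7/8 = 23/8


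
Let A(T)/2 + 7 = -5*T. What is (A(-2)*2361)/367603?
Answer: 14166/367603 ≈ 0.038536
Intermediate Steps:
A(T) = -14 - 10*T (A(T) = -14 + 2*(-5*T) = -14 - 10*T)
(A(-2)*2361)/367603 = ((-14 - 10*(-2))*2361)/367603 = ((-14 + 20)*2361)*(1/367603) = (6*2361)*(1/367603) = 14166*(1/367603) = 14166/367603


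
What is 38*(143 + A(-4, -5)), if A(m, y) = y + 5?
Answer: 5434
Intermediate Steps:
A(m, y) = 5 + y
38*(143 + A(-4, -5)) = 38*(143 + (5 - 5)) = 38*(143 + 0) = 38*143 = 5434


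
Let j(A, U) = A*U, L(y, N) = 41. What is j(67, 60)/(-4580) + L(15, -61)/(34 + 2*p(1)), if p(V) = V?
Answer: 2153/8244 ≈ 0.26116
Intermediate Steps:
j(67, 60)/(-4580) + L(15, -61)/(34 + 2*p(1)) = (67*60)/(-4580) + 41/(34 + 2*1) = 4020*(-1/4580) + 41/(34 + 2) = -201/229 + 41/36 = 2153/8244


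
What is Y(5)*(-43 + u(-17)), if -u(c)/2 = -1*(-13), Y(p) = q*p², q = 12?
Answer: -20700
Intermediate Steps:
Y(p) = 12*p²
u(c) = -26 (u(c) = -(-2)*(-13) = -2*13 = -26)
Y(5)*(-43 + u(-17)) = (12*5²)*(-43 - 26) = (12*25)*(-69) = 300*(-69) = -20700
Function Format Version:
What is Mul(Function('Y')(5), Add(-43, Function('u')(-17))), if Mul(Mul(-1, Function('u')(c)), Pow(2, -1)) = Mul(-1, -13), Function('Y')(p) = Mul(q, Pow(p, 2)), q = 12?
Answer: -20700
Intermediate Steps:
Function('Y')(p) = Mul(12, Pow(p, 2))
Function('u')(c) = -26 (Function('u')(c) = Mul(-2, Mul(-1, -13)) = Mul(-2, 13) = -26)
Mul(Function('Y')(5), Add(-43, Function('u')(-17))) = Mul(Mul(12, Pow(5, 2)), Add(-43, -26)) = Mul(Mul(12, 25), -69) = Mul(300, -69) = -20700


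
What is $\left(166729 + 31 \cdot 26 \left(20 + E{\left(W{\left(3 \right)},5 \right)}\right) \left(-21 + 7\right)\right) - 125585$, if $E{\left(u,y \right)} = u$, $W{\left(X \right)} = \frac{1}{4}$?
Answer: $-187357$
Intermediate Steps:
$W{\left(X \right)} = \frac{1}{4}$
$\left(166729 + 31 \cdot 26 \left(20 + E{\left(W{\left(3 \right)},5 \right)}\right) \left(-21 + 7\right)\right) - 125585 = \left(166729 + 31 \cdot 26 \left(20 + \frac{1}{4}\right) \left(-21 + 7\right)\right) - 125585 = \left(166729 + 806 \cdot \frac{81}{4} \left(-14\right)\right) - 125585 = \left(166729 + 806 \left(- \frac{567}{2}\right)\right) - 125585 = \left(166729 - 228501\right) - 125585 = -61772 - 125585 = -187357$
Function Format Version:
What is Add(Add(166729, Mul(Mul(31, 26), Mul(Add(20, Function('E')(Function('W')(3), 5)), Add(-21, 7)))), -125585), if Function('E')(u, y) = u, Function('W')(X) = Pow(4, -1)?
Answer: -187357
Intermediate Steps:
Function('W')(X) = Rational(1, 4)
Add(Add(166729, Mul(Mul(31, 26), Mul(Add(20, Function('E')(Function('W')(3), 5)), Add(-21, 7)))), -125585) = Add(Add(166729, Mul(Mul(31, 26), Mul(Add(20, Rational(1, 4)), Add(-21, 7)))), -125585) = Add(Add(166729, Mul(806, Mul(Rational(81, 4), -14))), -125585) = Add(Add(166729, Mul(806, Rational(-567, 2))), -125585) = Add(Add(166729, -228501), -125585) = Add(-61772, -125585) = -187357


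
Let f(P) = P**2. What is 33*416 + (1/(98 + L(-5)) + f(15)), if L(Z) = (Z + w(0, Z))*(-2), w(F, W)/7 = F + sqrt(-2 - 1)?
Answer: 14246022/1021 + 7*I*sqrt(3)/6126 ≈ 13953.0 + 0.0019792*I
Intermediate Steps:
w(F, W) = 7*F + 7*I*sqrt(3) (w(F, W) = 7*(F + sqrt(-2 - 1)) = 7*(F + sqrt(-3)) = 7*(F + I*sqrt(3)) = 7*F + 7*I*sqrt(3))
L(Z) = -2*Z - 14*I*sqrt(3) (L(Z) = (Z + (7*0 + 7*I*sqrt(3)))*(-2) = (Z + (0 + 7*I*sqrt(3)))*(-2) = (Z + 7*I*sqrt(3))*(-2) = -2*Z - 14*I*sqrt(3))
33*416 + (1/(98 + L(-5)) + f(15)) = 33*416 + (1/(98 + (-2*(-5) - 14*I*sqrt(3))) + 15**2) = 13728 + (1/(98 + (10 - 14*I*sqrt(3))) + 225) = 13728 + (1/(108 - 14*I*sqrt(3)) + 225) = 13728 + (225 + 1/(108 - 14*I*sqrt(3))) = 13953 + 1/(108 - 14*I*sqrt(3))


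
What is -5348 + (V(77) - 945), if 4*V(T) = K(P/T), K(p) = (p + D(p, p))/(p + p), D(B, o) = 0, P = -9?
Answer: -50343/8 ≈ -6292.9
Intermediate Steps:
K(p) = 1/2 (K(p) = (p + 0)/(p + p) = p/((2*p)) = p*(1/(2*p)) = 1/2)
V(T) = 1/8 (V(T) = (1/4)*(1/2) = 1/8)
-5348 + (V(77) - 945) = -5348 + (1/8 - 945) = -5348 - 7559/8 = -50343/8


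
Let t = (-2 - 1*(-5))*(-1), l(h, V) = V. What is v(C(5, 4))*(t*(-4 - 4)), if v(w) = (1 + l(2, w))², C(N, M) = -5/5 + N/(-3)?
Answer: 200/3 ≈ 66.667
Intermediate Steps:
t = -3 (t = (-2 + 5)*(-1) = 3*(-1) = -3)
C(N, M) = -1 - N/3 (C(N, M) = -5*⅕ + N*(-⅓) = -1 - N/3)
v(w) = (1 + w)²
v(C(5, 4))*(t*(-4 - 4)) = (1 + (-1 - ⅓*5))²*(-3*(-4 - 4)) = (1 + (-1 - 5/3))²*(-3*(-8)) = (1 - 8/3)²*24 = (-5/3)²*24 = (25/9)*24 = 200/3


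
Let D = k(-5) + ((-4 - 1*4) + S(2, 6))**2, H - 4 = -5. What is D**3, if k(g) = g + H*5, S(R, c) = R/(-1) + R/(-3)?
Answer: 814780504/729 ≈ 1.1177e+6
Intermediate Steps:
H = -1 (H = 4 - 5 = -1)
S(R, c) = -4*R/3 (S(R, c) = R*(-1) + R*(-1/3) = -R - R/3 = -4*R/3)
k(g) = -5 + g (k(g) = g - 1*5 = g - 5 = -5 + g)
D = 934/9 (D = (-5 - 5) + ((-4 - 1*4) - 4/3*2)**2 = -10 + ((-4 - 4) - 8/3)**2 = -10 + (-8 - 8/3)**2 = -10 + (-32/3)**2 = -10 + 1024/9 = 934/9 ≈ 103.78)
D**3 = (934/9)**3 = 814780504/729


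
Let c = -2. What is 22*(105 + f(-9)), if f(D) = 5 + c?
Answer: 2376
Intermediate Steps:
f(D) = 3 (f(D) = 5 - 2 = 3)
22*(105 + f(-9)) = 22*(105 + 3) = 22*108 = 2376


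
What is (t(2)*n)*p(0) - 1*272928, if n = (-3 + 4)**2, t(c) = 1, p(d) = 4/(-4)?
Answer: -272929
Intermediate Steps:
p(d) = -1 (p(d) = 4*(-1/4) = -1)
n = 1 (n = 1**2 = 1)
(t(2)*n)*p(0) - 1*272928 = (1*1)*(-1) - 1*272928 = 1*(-1) - 272928 = -1 - 272928 = -272929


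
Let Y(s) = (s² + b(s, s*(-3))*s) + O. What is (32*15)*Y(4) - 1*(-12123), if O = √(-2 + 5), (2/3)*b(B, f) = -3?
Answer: 11163 + 480*√3 ≈ 11994.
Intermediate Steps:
b(B, f) = -9/2 (b(B, f) = (3/2)*(-3) = -9/2)
O = √3 ≈ 1.7320
Y(s) = √3 + s² - 9*s/2 (Y(s) = (s² - 9*s/2) + √3 = √3 + s² - 9*s/2)
(32*15)*Y(4) - 1*(-12123) = (32*15)*(√3 + 4² - 9/2*4) - 1*(-12123) = 480*(√3 + 16 - 18) + 12123 = 480*(-2 + √3) + 12123 = (-960 + 480*√3) + 12123 = 11163 + 480*√3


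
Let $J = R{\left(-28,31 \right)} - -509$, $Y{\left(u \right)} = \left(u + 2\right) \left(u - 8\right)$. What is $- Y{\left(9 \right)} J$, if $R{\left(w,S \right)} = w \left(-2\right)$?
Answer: $-6215$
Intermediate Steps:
$R{\left(w,S \right)} = - 2 w$
$Y{\left(u \right)} = \left(-8 + u\right) \left(2 + u\right)$ ($Y{\left(u \right)} = \left(2 + u\right) \left(-8 + u\right) = \left(-8 + u\right) \left(2 + u\right)$)
$J = 565$ ($J = \left(-2\right) \left(-28\right) - -509 = 56 + 509 = 565$)
$- Y{\left(9 \right)} J = - \left(-16 + 9^{2} - 54\right) 565 = - \left(-16 + 81 - 54\right) 565 = - 11 \cdot 565 = \left(-1\right) 6215 = -6215$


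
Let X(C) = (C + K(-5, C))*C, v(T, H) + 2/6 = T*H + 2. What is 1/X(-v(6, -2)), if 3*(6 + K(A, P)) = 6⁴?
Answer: 9/40579 ≈ 0.00022179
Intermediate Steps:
v(T, H) = 5/3 + H*T (v(T, H) = -⅓ + (T*H + 2) = -⅓ + (H*T + 2) = -⅓ + (2 + H*T) = 5/3 + H*T)
K(A, P) = 426 (K(A, P) = -6 + (⅓)*6⁴ = -6 + (⅓)*1296 = -6 + 432 = 426)
X(C) = C*(426 + C) (X(C) = (C + 426)*C = (426 + C)*C = C*(426 + C))
1/X(-v(6, -2)) = 1/((-(5/3 - 2*6))*(426 - (5/3 - 2*6))) = 1/((-(5/3 - 12))*(426 - (5/3 - 12))) = 1/((-1*(-31/3))*(426 - 1*(-31/3))) = 1/(31*(426 + 31/3)/3) = 1/((31/3)*(1309/3)) = 1/(40579/9) = 9/40579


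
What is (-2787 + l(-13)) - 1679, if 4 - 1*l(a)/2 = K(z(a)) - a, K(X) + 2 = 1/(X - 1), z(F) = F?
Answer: -31359/7 ≈ -4479.9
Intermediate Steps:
K(X) = -2 + 1/(-1 + X) (K(X) = -2 + 1/(X - 1) = -2 + 1/(-1 + X))
l(a) = 8 + 2*a - 2*(3 - 2*a)/(-1 + a) (l(a) = 8 - 2*((3 - 2*a)/(-1 + a) - a) = 8 - 2*(-a + (3 - 2*a)/(-1 + a)) = 8 + (2*a - 2*(3 - 2*a)/(-1 + a)) = 8 + 2*a - 2*(3 - 2*a)/(-1 + a))
(-2787 + l(-13)) - 1679 = (-2787 + 2*(-7 + (-13)² + 5*(-13))/(-1 - 13)) - 1679 = (-2787 + 2*(-7 + 169 - 65)/(-14)) - 1679 = (-2787 + 2*(-1/14)*97) - 1679 = (-2787 - 97/7) - 1679 = -19606/7 - 1679 = -31359/7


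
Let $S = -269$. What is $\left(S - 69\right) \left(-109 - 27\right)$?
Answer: $45968$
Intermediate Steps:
$\left(S - 69\right) \left(-109 - 27\right) = \left(-269 - 69\right) \left(-109 - 27\right) = - 338 \left(-109 - 27\right) = \left(-338\right) \left(-136\right) = 45968$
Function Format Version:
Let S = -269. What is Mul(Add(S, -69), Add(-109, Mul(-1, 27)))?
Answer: 45968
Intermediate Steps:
Mul(Add(S, -69), Add(-109, Mul(-1, 27))) = Mul(Add(-269, -69), Add(-109, Mul(-1, 27))) = Mul(-338, Add(-109, -27)) = Mul(-338, -136) = 45968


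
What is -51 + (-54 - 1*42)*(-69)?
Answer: 6573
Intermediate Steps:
-51 + (-54 - 1*42)*(-69) = -51 + (-54 - 42)*(-69) = -51 - 96*(-69) = -51 + 6624 = 6573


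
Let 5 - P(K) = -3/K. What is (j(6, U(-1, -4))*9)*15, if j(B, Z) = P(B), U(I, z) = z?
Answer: 1485/2 ≈ 742.50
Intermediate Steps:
P(K) = 5 + 3/K (P(K) = 5 - (-3)/K = 5 + 3/K)
j(B, Z) = 5 + 3/B
(j(6, U(-1, -4))*9)*15 = ((5 + 3/6)*9)*15 = ((5 + 3*(1/6))*9)*15 = ((5 + 1/2)*9)*15 = ((11/2)*9)*15 = (99/2)*15 = 1485/2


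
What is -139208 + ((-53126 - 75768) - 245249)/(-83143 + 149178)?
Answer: -9192974423/66035 ≈ -1.3921e+5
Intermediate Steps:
-139208 + ((-53126 - 75768) - 245249)/(-83143 + 149178) = -139208 + (-128894 - 245249)/66035 = -139208 - 374143*1/66035 = -139208 - 374143/66035 = -9192974423/66035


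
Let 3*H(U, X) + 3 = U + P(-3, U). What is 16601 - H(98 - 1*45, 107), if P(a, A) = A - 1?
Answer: 16567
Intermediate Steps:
P(a, A) = -1 + A
H(U, X) = -4/3 + 2*U/3 (H(U, X) = -1 + (U + (-1 + U))/3 = -1 + (-1 + 2*U)/3 = -1 + (-1/3 + 2*U/3) = -4/3 + 2*U/3)
16601 - H(98 - 1*45, 107) = 16601 - (-4/3 + 2*(98 - 1*45)/3) = 16601 - (-4/3 + 2*(98 - 45)/3) = 16601 - (-4/3 + (2/3)*53) = 16601 - (-4/3 + 106/3) = 16601 - 1*34 = 16601 - 34 = 16567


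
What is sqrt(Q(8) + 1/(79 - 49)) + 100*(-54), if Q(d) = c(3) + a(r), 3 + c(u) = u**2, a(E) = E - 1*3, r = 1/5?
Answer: -5400 + sqrt(2910)/30 ≈ -5398.2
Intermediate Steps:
r = 1/5 ≈ 0.20000
a(E) = -3 + E (a(E) = E - 3 = -3 + E)
c(u) = -3 + u**2
Q(d) = 16/5 (Q(d) = (-3 + 3**2) + (-3 + 1/5) = (-3 + 9) - 14/5 = 6 - 14/5 = 16/5)
sqrt(Q(8) + 1/(79 - 49)) + 100*(-54) = sqrt(16/5 + 1/(79 - 49)) + 100*(-54) = sqrt(16/5 + 1/30) - 5400 = sqrt(97/30) - 5400 = sqrt(2910)/30 - 5400 = -5400 + sqrt(2910)/30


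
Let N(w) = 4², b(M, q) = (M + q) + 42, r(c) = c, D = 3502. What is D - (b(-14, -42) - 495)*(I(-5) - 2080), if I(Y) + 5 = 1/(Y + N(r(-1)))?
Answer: -11634884/11 ≈ -1.0577e+6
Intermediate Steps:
b(M, q) = 42 + M + q
N(w) = 16
I(Y) = -5 + 1/(16 + Y) (I(Y) = -5 + 1/(Y + 16) = -5 + 1/(16 + Y))
D - (b(-14, -42) - 495)*(I(-5) - 2080) = 3502 - ((42 - 14 - 42) - 495)*((-79 - 5*(-5))/(16 - 5) - 2080) = 3502 - (-14 - 495)*((-79 + 25)/11 - 2080) = 3502 - (-509)*((1/11)*(-54) - 2080) = 3502 - (-509)*(-54/11 - 2080) = 3502 - (-509)*(-22934)/11 = 3502 - 1*11673406/11 = 3502 - 11673406/11 = -11634884/11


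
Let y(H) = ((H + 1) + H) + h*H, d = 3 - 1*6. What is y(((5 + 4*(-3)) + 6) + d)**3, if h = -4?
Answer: 729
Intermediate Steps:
d = -3 (d = 3 - 6 = -3)
y(H) = 1 - 2*H (y(H) = ((H + 1) + H) - 4*H = ((1 + H) + H) - 4*H = (1 + 2*H) - 4*H = 1 - 2*H)
y(((5 + 4*(-3)) + 6) + d)**3 = (1 - 2*(((5 + 4*(-3)) + 6) - 3))**3 = (1 - 2*(((5 - 12) + 6) - 3))**3 = (1 - 2*((-7 + 6) - 3))**3 = (1 - 2*(-1 - 3))**3 = (1 - 2*(-4))**3 = (1 + 8)**3 = 9**3 = 729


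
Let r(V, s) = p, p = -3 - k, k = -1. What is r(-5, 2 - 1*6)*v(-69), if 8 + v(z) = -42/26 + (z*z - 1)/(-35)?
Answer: 3786/13 ≈ 291.23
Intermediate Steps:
p = -2 (p = -3 - 1*(-1) = -3 + 1 = -2)
v(z) = -4362/455 - z**2/35 (v(z) = -8 + (-42/26 + (z*z - 1)/(-35)) = -8 + (-42*1/26 + (z**2 - 1)*(-1/35)) = -8 + (-21/13 + (-1 + z**2)*(-1/35)) = -8 + (-21/13 + (1/35 - z**2/35)) = -8 + (-722/455 - z**2/35) = -4362/455 - z**2/35)
r(V, s) = -2
r(-5, 2 - 1*6)*v(-69) = -2*(-4362/455 - 1/35*(-69)**2) = -2*(-4362/455 - 1/35*4761) = -2*(-4362/455 - 4761/35) = -2*(-1893/13) = 3786/13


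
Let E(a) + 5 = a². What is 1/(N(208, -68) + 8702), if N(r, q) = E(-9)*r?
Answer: 1/24510 ≈ 4.0800e-5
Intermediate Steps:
E(a) = -5 + a²
N(r, q) = 76*r (N(r, q) = (-5 + (-9)²)*r = (-5 + 81)*r = 76*r)
1/(N(208, -68) + 8702) = 1/(76*208 + 8702) = 1/(15808 + 8702) = 1/24510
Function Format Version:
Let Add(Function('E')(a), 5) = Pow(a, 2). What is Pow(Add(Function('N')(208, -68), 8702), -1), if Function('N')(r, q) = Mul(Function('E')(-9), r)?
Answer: Rational(1, 24510) ≈ 4.0800e-5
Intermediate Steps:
Function('E')(a) = Add(-5, Pow(a, 2))
Function('N')(r, q) = Mul(76, r) (Function('N')(r, q) = Mul(Add(-5, Pow(-9, 2)), r) = Mul(Add(-5, 81), r) = Mul(76, r))
Pow(Add(Function('N')(208, -68), 8702), -1) = Pow(Add(Mul(76, 208), 8702), -1) = Pow(Add(15808, 8702), -1) = Pow(24510, -1) = Rational(1, 24510)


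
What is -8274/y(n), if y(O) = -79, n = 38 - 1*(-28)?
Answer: 8274/79 ≈ 104.73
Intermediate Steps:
n = 66 (n = 38 + 28 = 66)
-8274/y(n) = -8274/(-79) = -8274*(-1/79) = 8274/79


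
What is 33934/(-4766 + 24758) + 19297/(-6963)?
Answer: -24917197/23200716 ≈ -1.0740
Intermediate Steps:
33934/(-4766 + 24758) + 19297/(-6963) = 33934/19992 + 19297*(-1/6963) = 33934*(1/19992) - 19297/6963 = 16967/9996 - 19297/6963 = -24917197/23200716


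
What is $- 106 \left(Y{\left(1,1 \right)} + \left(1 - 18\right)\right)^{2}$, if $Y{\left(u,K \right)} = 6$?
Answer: $-12826$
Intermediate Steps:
$- 106 \left(Y{\left(1,1 \right)} + \left(1 - 18\right)\right)^{2} = - 106 \left(6 + \left(1 - 18\right)\right)^{2} = - 106 \left(6 - 17\right)^{2} = - 106 \left(-11\right)^{2} = \left(-106\right) 121 = -12826$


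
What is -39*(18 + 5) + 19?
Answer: -878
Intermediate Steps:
-39*(18 + 5) + 19 = -39*23 + 19 = -897 + 19 = -878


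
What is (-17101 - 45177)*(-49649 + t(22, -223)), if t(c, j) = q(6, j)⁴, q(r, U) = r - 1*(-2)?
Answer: 2836949734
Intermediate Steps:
q(r, U) = 2 + r (q(r, U) = r + 2 = 2 + r)
t(c, j) = 4096 (t(c, j) = (2 + 6)⁴ = 8⁴ = 4096)
(-17101 - 45177)*(-49649 + t(22, -223)) = (-17101 - 45177)*(-49649 + 4096) = -62278*(-45553) = 2836949734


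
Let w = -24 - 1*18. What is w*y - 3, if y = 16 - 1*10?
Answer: -255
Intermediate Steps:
w = -42 (w = -24 - 18 = -42)
y = 6 (y = 16 - 10 = 6)
w*y - 3 = -42*6 - 3 = -252 - 3 = -255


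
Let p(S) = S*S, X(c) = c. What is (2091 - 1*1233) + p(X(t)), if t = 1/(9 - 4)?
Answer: 21451/25 ≈ 858.04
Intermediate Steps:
t = ⅕ (t = 1/5 = ⅕ ≈ 0.20000)
p(S) = S²
(2091 - 1*1233) + p(X(t)) = (2091 - 1*1233) + (⅕)² = (2091 - 1233) + 1/25 = 858 + 1/25 = 21451/25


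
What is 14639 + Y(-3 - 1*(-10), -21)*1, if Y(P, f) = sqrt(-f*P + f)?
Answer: 14639 + 3*sqrt(14) ≈ 14650.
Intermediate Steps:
Y(P, f) = sqrt(f - P*f) (Y(P, f) = sqrt(-P*f + f) = sqrt(f - P*f))
14639 + Y(-3 - 1*(-10), -21)*1 = 14639 + sqrt(-21*(1 - (-3 - 1*(-10))))*1 = 14639 + sqrt(-21*(1 - (-3 + 10)))*1 = 14639 + sqrt(-21*(1 - 1*7))*1 = 14639 + sqrt(-21*(1 - 7))*1 = 14639 + sqrt(-21*(-6))*1 = 14639 + sqrt(126)*1 = 14639 + (3*sqrt(14))*1 = 14639 + 3*sqrt(14)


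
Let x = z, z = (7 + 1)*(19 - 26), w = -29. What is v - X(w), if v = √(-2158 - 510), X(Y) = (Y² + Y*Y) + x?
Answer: -1626 + 2*I*√667 ≈ -1626.0 + 51.653*I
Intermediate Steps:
z = -56 (z = 8*(-7) = -56)
x = -56
X(Y) = -56 + 2*Y² (X(Y) = (Y² + Y*Y) - 56 = (Y² + Y²) - 56 = 2*Y² - 56 = -56 + 2*Y²)
v = 2*I*√667 (v = √(-2668) = 2*I*√667 ≈ 51.653*I)
v - X(w) = 2*I*√667 - (-56 + 2*(-29)²) = 2*I*√667 - (-56 + 2*841) = 2*I*√667 - (-56 + 1682) = 2*I*√667 - 1*1626 = 2*I*√667 - 1626 = -1626 + 2*I*√667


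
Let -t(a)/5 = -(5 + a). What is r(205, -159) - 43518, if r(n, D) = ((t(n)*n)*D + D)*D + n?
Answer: 5441717218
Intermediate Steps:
t(a) = 25 + 5*a (t(a) = -(-5)*(5 + a) = -5*(-5 - a) = 25 + 5*a)
r(n, D) = n + D*(D + D*n*(25 + 5*n)) (r(n, D) = (((25 + 5*n)*n)*D + D)*D + n = ((n*(25 + 5*n))*D + D)*D + n = (D*n*(25 + 5*n) + D)*D + n = (D + D*n*(25 + 5*n))*D + n = D*(D + D*n*(25 + 5*n)) + n = n + D*(D + D*n*(25 + 5*n)))
r(205, -159) - 43518 = (205 + (-159)² + 5*205*(-159)²*(5 + 205)) - 43518 = (205 + 25281 + 5*205*25281*210) - 43518 = (205 + 25281 + 5441735250) - 43518 = 5441760736 - 43518 = 5441717218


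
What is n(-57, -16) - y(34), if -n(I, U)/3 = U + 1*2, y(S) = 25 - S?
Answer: 51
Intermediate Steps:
n(I, U) = -6 - 3*U (n(I, U) = -3*(U + 1*2) = -3*(U + 2) = -3*(2 + U) = -6 - 3*U)
n(-57, -16) - y(34) = (-6 - 3*(-16)) - (25 - 1*34) = (-6 + 48) - (25 - 34) = 42 - 1*(-9) = 42 + 9 = 51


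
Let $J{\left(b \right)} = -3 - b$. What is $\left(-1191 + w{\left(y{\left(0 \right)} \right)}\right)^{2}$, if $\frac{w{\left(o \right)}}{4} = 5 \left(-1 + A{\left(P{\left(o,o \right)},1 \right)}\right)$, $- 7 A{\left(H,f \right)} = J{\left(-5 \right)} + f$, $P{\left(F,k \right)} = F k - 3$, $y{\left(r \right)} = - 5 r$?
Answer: $\frac{72880369}{49} \approx 1.4874 \cdot 10^{6}$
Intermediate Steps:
$P{\left(F,k \right)} = -3 + F k$
$A{\left(H,f \right)} = - \frac{2}{7} - \frac{f}{7}$ ($A{\left(H,f \right)} = - \frac{\left(-3 - -5\right) + f}{7} = - \frac{\left(-3 + 5\right) + f}{7} = - \frac{2 + f}{7} = - \frac{2}{7} - \frac{f}{7}$)
$w{\left(o \right)} = - \frac{200}{7}$ ($w{\left(o \right)} = 4 \cdot 5 \left(-1 - \frac{3}{7}\right) = 4 \cdot 5 \left(- \frac{10}{7}\right) = 4 \left(- \frac{50}{7}\right) = - \frac{200}{7}$)
$\left(-1191 + w{\left(y{\left(0 \right)} \right)}\right)^{2} = \left(-1191 - \frac{200}{7}\right)^{2} = \left(- \frac{8537}{7}\right)^{2} = \frac{72880369}{49}$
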